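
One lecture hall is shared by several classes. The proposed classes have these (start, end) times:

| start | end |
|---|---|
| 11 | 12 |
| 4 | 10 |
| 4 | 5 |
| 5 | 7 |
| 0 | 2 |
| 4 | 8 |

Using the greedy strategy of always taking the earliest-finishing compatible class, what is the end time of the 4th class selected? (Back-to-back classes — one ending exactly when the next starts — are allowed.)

12

Sorted by end: (0,2)  (4,5)  (5,7)  (4,8)  (4,10)  (11,12)
take (0,2); take (4,5); take (5,7); take (11,12).
Selected: (0,2) (4,5) (5,7) (11,12)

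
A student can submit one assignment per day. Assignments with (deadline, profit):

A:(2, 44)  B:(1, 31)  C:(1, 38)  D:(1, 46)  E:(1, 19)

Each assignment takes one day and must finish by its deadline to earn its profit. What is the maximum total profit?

90

Take jobs in profit order; each goes to the latest open slot no later than its deadline.
By profit: D(d1,46), A(d2,44), C(d1,38), B(d1,31), E(d1,19)
D→slot 1; A→slot 2; C skipped; B skipped; E skipped.
Profit = 46 + 44 = 90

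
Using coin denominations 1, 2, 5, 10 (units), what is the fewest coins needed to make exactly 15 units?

Greedy: take as many of the largest coin as possible, then repeat with the remainder.
15 = 1×10 + 1×5
Total coins = 1 + 1 = 2

2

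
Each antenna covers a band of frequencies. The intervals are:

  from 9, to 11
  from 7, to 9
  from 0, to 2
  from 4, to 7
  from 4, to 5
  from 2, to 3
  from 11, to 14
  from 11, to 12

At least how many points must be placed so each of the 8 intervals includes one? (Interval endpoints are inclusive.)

Process intervals by earliest right end; each time one isn't hit yet, stab at its right endpoint.
Sorted: [0,2] [2,3] [4,5] [4,7] [7,9] [9,11] [11,12] [11,14]
{[0,2],[2,3]} hit by 2; {[4,5],[4,7]} hit by 5; {[7,9],[9,11]} hit by 9; {[11,12],[11,14]} hit by 12.
Points: 2, 5, 9, 12 (4 total).

4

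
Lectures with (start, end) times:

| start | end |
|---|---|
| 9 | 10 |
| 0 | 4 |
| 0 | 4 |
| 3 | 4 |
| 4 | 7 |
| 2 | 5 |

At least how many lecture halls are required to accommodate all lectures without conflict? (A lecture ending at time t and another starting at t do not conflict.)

starts: [0, 0, 2, 3, 4, 9]
ends:   [4, 4, 4, 5, 7, 10]
s0→1 s0→2 s2→3 s3→4  — peak 4.

4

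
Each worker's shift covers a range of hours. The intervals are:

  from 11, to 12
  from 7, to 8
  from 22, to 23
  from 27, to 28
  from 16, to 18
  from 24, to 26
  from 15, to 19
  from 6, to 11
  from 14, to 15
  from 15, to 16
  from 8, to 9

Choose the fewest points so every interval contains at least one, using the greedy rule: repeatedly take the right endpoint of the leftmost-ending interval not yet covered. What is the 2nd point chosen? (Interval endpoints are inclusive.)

12

Process intervals by earliest right end; each time one isn't hit yet, stab at its right endpoint.
Sorted: [7,8] [8,9] [6,11] [11,12] [14,15] [15,16] [16,18] [15,19] [22,23] [24,26] [27,28]
{[7,8],[8,9],[6,11]} hit by 8; {[11,12]} hit by 12; {[14,15],[15,16]} hit by 15; {[16,18],[15,19]} hit by 18; {[22,23]} hit by 23; {[24,26]} hit by 26; {[27,28]} hit by 28.
Points: 8, 12, 15, 18, 23, 26, 28 (7 total).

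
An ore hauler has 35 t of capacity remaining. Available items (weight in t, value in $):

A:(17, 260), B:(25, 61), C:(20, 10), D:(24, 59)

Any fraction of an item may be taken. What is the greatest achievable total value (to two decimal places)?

304.25

Order: A (260/17=15.29) > D (59/24=2.46) > B (61/25=2.44) > C (10/20=0.50)
Fill: take A (17 @ 260) → take 18/24 of D → 44.25; 35/35 used.
Total value = 304.25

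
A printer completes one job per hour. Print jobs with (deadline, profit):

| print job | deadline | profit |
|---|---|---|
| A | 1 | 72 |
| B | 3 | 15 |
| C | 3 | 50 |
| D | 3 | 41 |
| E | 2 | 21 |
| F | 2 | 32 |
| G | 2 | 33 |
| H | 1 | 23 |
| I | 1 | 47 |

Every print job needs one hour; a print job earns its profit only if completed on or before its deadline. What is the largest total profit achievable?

163

Profit order: A=72 C=50 I=47 D=41 G=33 F=32 H=23 E=21 B=15
Assign: A→slot 1, C→slot 3, I skipped, D→slot 2, G skipped, F skipped, H skipped, E skipped, B skipped.
Slots: [1:A] [2:D] [3:C]
Profit = 72 + 41 + 50 = 163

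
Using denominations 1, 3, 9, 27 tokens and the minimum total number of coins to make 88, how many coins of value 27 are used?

3

88 − 3×27→7 − 2×3→1 − 1×1→0
Count of 27: 3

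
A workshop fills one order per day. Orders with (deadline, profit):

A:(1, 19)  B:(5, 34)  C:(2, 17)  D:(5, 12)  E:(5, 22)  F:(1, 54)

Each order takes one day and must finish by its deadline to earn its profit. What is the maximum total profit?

139

Sort by profit descending; place each in the latest free slot ≤ its deadline.
Profit order: F=54 B=34 E=22 A=19 C=17 D=12
Assign: F→slot 1, B→slot 5, E→slot 4, A skipped, C→slot 2, D→slot 3.
Slots: [1:F] [2:C] [3:D] [4:E] [5:B]
Profit = 54 + 17 + 12 + 22 + 34 = 139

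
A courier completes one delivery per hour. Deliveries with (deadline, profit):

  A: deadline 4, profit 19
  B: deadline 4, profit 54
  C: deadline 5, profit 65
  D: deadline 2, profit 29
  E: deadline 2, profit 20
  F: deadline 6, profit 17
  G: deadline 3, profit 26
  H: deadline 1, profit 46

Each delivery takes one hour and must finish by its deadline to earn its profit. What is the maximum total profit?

237

Take jobs in profit order; each goes to the latest open slot no later than its deadline.
Profit order: C=65 B=54 H=46 D=29 G=26 E=20 A=19 F=17
Assign: C→slot 5, B→slot 4, H→slot 1, D→slot 2, G→slot 3, E skipped, A skipped, F→slot 6.
Slots: [1:H] [2:D] [3:G] [4:B] [5:C] [6:F]
Profit = 46 + 29 + 26 + 54 + 65 + 17 = 237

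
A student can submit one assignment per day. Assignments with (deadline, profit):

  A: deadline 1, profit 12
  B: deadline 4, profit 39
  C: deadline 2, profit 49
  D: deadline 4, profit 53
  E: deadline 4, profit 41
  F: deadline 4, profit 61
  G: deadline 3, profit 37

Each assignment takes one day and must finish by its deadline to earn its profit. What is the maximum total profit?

204

By profit: F(d4,61), D(d4,53), C(d2,49), E(d4,41), B(d4,39), G(d3,37), A(d1,12)
F→slot 4; D→slot 3; C→slot 2; E→slot 1; B skipped; G skipped; A skipped.
Profit = 41 + 49 + 53 + 61 = 204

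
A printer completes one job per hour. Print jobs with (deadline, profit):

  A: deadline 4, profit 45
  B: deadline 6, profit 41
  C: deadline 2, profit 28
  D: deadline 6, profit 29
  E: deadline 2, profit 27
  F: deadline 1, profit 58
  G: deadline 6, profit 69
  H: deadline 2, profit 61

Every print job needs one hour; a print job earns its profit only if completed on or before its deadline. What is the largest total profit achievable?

By profit: G(d6,69), H(d2,61), F(d1,58), A(d4,45), B(d6,41), D(d6,29), C(d2,28), E(d2,27)
G→slot 6; H→slot 2; F→slot 1; A→slot 4; B→slot 5; D→slot 3; C skipped; E skipped.
Profit = 58 + 61 + 29 + 45 + 41 + 69 = 303

303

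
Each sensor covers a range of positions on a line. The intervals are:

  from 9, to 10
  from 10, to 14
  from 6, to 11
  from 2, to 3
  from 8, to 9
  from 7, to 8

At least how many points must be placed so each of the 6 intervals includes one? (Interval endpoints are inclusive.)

Sort by right endpoint; whenever an interval is uncovered, place a point at its right end.
By right end: [2,3]  [7,8]  [8,9]  [9,10]  [6,11]  [10,14]
[2,3] uncovered → point at 3; [7,8] uncovered → point at 8; [9,10] uncovered → point at 10.
Points: 3, 8, 10 (3 total).

3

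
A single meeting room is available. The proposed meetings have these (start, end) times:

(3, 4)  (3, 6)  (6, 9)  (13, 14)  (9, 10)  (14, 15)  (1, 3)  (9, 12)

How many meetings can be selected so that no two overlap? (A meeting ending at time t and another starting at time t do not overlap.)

6

Greedy by earliest finish: after sorting by end time, pick each interval compatible with the last pick.
By end time: (1,3), (3,4), (3,6), (6,9), (9,10), (9,12), (13,14), (14,15).
Pick (1,3); next start ≥ 3 → (3,4); next start ≥ 4 → (6,9); next start ≥ 9 → (9,10); next start ≥ 10 → (13,14); next start ≥ 14 → (14,15).
Selected 6 meetings.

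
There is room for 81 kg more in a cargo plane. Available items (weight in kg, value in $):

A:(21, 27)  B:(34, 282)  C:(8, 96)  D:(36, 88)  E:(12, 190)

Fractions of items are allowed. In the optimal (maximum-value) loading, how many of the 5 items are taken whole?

3

Sort by value per unit weight and fill in that order.
Order: E (190/12=15.83) > C (96/8=12.00) > B (282/34=8.29) > D (88/36=2.44) > A (27/21=1.29)
Fill: take E (12 @ 190) → take C (8 @ 96) → take B (34 @ 282) → take 27/36 of D → 66.00; 81/81 used.
3 item(s) taken whole; one partial (take 27/36 of D).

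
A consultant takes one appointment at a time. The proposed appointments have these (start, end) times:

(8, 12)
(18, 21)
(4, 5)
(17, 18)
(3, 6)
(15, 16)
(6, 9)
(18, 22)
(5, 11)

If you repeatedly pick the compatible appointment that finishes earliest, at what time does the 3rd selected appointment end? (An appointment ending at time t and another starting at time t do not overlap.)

16

Sort by end time and greedily take each interval whose start is ≥ the last chosen end.
Sorted by end: (4,5)  (3,6)  (6,9)  (5,11)  (8,12)  (15,16)  (17,18)  (18,21)  (18,22)
take (4,5); take (6,9); skip (8,12); take (15,16); take (17,18); take (18,21); skip (18,22).
Selected: (4,5) (6,9) (15,16) (17,18) (18,21)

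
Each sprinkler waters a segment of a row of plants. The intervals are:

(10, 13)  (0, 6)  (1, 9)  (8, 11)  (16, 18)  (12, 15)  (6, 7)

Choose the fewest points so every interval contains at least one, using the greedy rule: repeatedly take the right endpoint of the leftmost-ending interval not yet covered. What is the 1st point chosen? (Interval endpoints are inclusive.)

6

Process intervals by earliest right end; each time one isn't hit yet, stab at its right endpoint.
Sorted: [0,6] [6,7] [1,9] [8,11] [10,13] [12,15] [16,18]
{[0,6],[6,7],[1,9]} hit by 6; {[8,11],[10,13]} hit by 11; {[12,15]} hit by 15; {[16,18]} hit by 18.
Points: 6, 11, 15, 18 (4 total).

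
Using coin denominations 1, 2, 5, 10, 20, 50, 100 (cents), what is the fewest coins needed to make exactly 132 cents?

4

132 − 1×100→32 − 1×20→12 − 1×10→2 − 1×2→0
Total coins = 1 + 1 + 1 + 1 = 4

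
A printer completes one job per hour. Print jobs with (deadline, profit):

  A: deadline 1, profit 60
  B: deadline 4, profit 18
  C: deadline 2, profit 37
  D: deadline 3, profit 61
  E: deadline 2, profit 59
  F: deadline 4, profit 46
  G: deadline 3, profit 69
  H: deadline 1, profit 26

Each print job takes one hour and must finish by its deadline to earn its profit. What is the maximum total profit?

Sort by profit descending; place each in the latest free slot ≤ its deadline.
Profit order: G=69 D=61 A=60 E=59 F=46 C=37 H=26 B=18
Assign: G→slot 3, D→slot 2, A→slot 1, E skipped, F→slot 4, C skipped, H skipped, B skipped.
Slots: [1:A] [2:D] [3:G] [4:F]
Profit = 60 + 61 + 69 + 46 = 236

236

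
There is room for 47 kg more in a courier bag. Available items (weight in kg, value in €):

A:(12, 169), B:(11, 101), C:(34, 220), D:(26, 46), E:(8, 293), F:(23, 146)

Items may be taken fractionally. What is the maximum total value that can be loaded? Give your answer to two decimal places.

Order: E (293/8=36.62) > A (169/12=14.08) > B (101/11=9.18) > C (220/34=6.47) > F (146/23=6.35) > D (46/26=1.77)
Fill: take E (8 @ 293) → take A (12 @ 169) → take B (11 @ 101) → take 16/34 of C → 103.53; 47/47 used.
Total value = 666.53

666.53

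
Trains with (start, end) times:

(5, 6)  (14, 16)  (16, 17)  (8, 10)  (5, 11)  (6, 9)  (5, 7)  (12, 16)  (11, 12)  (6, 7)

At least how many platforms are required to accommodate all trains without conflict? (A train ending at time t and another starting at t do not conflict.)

Count concurrent intervals with a sweep; the peak is the room count.
Events (time:±→running): 5:+→1 5:+→2 5:+→3 6:-→2 6:+→3 6:+→4 … peak 4.

4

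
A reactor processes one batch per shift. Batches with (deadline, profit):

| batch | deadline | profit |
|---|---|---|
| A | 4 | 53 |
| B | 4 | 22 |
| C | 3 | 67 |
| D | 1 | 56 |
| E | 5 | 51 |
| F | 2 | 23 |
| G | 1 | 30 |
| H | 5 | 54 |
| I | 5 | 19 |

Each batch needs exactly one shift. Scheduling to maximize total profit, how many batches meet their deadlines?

By profit: C(d3,67), D(d1,56), H(d5,54), A(d4,53), E(d5,51), G(d1,30), F(d2,23), B(d4,22), I(d5,19)
C→slot 3; D→slot 1; H→slot 5; A→slot 4; E→slot 2; G skipped; F skipped; B skipped; I skipped.
5 of 9 scheduled.

5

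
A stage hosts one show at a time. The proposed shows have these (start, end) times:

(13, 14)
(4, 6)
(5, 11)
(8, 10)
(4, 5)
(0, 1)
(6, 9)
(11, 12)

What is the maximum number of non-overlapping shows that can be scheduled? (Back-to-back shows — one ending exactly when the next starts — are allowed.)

5

By end time: (0,1), (4,5), (4,6), (6,9), (8,10), (5,11), (11,12), (13,14).
Pick (0,1); next start ≥ 1 → (4,5); next start ≥ 5 → (6,9); next start ≥ 9 → (11,12); next start ≥ 12 → (13,14).
Selected 5 shows.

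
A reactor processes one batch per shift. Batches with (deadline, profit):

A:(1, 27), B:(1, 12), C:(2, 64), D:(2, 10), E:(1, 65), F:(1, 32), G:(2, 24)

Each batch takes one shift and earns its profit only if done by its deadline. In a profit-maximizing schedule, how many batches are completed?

2

Take jobs in profit order; each goes to the latest open slot no later than its deadline.
Profit order: E=65 C=64 F=32 A=27 G=24 B=12 D=10
Assign: E→slot 1, C→slot 2, F skipped, A skipped, G skipped, B skipped, D skipped.
Slots: [1:E] [2:C]
2 of 7 scheduled.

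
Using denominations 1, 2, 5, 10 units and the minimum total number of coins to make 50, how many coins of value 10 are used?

5

50 = 5×10
Count of 10: 5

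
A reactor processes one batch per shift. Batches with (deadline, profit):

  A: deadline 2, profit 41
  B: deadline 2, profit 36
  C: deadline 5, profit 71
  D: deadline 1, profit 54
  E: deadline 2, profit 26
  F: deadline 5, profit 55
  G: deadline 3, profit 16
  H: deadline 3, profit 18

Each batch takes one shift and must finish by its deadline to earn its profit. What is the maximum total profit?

239

Take jobs in profit order; each goes to the latest open slot no later than its deadline.
By profit: C(d5,71), F(d5,55), D(d1,54), A(d2,41), B(d2,36), E(d2,26), H(d3,18), G(d3,16)
C→slot 5; F→slot 4; D→slot 1; A→slot 2; B skipped; E skipped; H→slot 3; G skipped.
Profit = 54 + 41 + 18 + 55 + 71 = 239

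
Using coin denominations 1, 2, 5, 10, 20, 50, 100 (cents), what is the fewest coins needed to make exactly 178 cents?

6

178 = 1×100 + 1×50 + 1×20 + 1×5 + 1×2 + 1×1
Total coins = 1 + 1 + 1 + 1 + 1 + 1 = 6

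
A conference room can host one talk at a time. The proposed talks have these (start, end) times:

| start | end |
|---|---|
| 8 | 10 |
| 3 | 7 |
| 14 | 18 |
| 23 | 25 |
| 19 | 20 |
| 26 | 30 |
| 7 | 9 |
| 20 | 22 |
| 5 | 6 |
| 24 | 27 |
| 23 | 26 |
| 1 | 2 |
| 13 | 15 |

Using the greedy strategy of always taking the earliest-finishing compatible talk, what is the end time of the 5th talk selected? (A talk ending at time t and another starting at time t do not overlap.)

Sort by end time and greedily take each interval whose start is ≥ the last chosen end.
By end time: (1,2), (5,6), (3,7), (7,9), (8,10), (13,15), (14,18), (19,20), (20,22), (23,25), (23,26), (24,27), (26,30).
Pick (1,2); next start ≥ 2 → (5,6); next start ≥ 6 → (7,9); next start ≥ 9 → (13,15); next start ≥ 15 → (19,20); next start ≥ 20 → (20,22); next start ≥ 22 → (23,25); next start ≥ 25 → (26,30).
Selected: (1,2) (5,6) (7,9) (13,15) (19,20) (20,22) (23,25) (26,30)

20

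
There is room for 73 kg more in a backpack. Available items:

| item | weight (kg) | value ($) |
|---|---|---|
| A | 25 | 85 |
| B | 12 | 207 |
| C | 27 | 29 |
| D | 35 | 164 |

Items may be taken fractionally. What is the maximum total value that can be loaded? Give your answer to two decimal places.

457.07

Greedy by value/weight ratio, highest first.
Ratios (sorted): B 17.25, D 4.69, A 3.40, C 1.07
take B (12 @ 207); take D (35 @ 164); take A (25 @ 85); take 1/27 of C → 1.07. Capacity used 73/73.
Total value = 457.07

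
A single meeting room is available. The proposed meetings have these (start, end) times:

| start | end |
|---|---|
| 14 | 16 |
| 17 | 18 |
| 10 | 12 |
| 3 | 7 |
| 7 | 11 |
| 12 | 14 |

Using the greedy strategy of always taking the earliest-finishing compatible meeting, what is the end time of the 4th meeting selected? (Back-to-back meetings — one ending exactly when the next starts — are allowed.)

Sort by end time and greedily take each interval whose start is ≥ the last chosen end.
By end time: (3,7), (7,11), (10,12), (12,14), (14,16), (17,18).
Pick (3,7); next start ≥ 7 → (7,11); next start ≥ 11 → (12,14); next start ≥ 14 → (14,16); next start ≥ 16 → (17,18).
Selected: (3,7) (7,11) (12,14) (14,16) (17,18)

16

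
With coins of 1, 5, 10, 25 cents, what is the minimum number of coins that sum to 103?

7

Use the largest denomination that fits, subtract, and repeat.
103 = 4×25 + 3×1
Total coins = 4 + 3 = 7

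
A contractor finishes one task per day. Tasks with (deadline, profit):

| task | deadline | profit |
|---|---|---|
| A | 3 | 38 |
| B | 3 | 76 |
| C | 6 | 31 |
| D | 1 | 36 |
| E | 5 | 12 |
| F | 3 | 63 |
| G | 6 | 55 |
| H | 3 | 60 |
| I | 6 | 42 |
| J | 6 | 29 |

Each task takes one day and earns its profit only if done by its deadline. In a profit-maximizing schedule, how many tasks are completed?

Profit order: B=76 F=63 H=60 G=55 I=42 A=38 D=36 C=31 J=29 E=12
Assign: B→slot 3, F→slot 2, H→slot 1, G→slot 6, I→slot 5, A skipped, D skipped, C→slot 4, J skipped, E skipped.
Slots: [1:H] [2:F] [3:B] [4:C] [5:I] [6:G]
6 of 10 scheduled.

6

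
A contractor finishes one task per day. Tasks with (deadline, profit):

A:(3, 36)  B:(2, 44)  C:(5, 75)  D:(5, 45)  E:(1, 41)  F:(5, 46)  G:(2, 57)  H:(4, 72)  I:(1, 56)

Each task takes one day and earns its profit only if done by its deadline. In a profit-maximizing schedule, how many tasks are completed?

5

Profit order: C=75 H=72 G=57 I=56 F=46 D=45 B=44 E=41 A=36
Assign: C→slot 5, H→slot 4, G→slot 2, I→slot 1, F→slot 3, D skipped, B skipped, E skipped, A skipped.
Slots: [1:I] [2:G] [3:F] [4:H] [5:C]
5 of 9 scheduled.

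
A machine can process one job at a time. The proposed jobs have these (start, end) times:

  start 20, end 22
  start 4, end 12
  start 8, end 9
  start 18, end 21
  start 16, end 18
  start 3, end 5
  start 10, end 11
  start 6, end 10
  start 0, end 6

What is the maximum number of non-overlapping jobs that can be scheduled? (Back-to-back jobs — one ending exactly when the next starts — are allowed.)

5

Sorted by end: (3,5)  (0,6)  (8,9)  (6,10)  (10,11)  (4,12)  (16,18)  (18,21)  (20,22)
take (3,5); skip (0,6); take (8,9); skip (6,10); take (10,11); take (16,18); take (18,21).
Selected 5 jobs.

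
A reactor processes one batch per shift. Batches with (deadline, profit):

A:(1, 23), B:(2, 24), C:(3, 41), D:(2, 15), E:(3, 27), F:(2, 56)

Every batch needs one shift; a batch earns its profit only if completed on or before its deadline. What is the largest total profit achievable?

124

By profit: F(d2,56), C(d3,41), E(d3,27), B(d2,24), A(d1,23), D(d2,15)
F→slot 2; C→slot 3; E→slot 1; B skipped; A skipped; D skipped.
Profit = 27 + 56 + 41 = 124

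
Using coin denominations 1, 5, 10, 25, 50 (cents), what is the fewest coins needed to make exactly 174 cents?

174 = 3×50 + 2×10 + 4×1
Total coins = 3 + 2 + 4 = 9

9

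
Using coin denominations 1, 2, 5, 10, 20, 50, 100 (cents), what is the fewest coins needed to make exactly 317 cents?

Use the largest denomination that fits, subtract, and repeat.
317 = 3×100 + 1×10 + 1×5 + 1×2
Total coins = 3 + 1 + 1 + 1 = 6

6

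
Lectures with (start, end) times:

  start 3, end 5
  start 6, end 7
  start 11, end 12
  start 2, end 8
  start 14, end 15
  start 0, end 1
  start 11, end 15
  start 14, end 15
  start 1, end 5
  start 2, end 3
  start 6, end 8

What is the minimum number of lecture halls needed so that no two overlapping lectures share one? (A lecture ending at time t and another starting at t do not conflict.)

The answer is the maximum number of intervals overlapping at any instant.
starts: [0, 1, 2, 2, 3, 6, 6, 11, 11, 14, 14]
ends:   [1, 3, 5, 5, 7, 8, 8, 12, 15, 15, 15]
s0→1 e1→0 s1→1 s2→2 s2→3  — peak 3.

3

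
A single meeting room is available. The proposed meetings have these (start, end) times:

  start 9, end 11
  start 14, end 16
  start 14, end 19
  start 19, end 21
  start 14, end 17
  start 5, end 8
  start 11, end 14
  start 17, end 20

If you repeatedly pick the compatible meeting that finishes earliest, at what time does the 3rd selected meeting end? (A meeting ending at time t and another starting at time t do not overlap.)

Order by finish time; keep every interval that doesn't clash with the previous kept one.
Sorted by end: (5,8)  (9,11)  (11,14)  (14,16)  (14,17)  (14,19)  (17,20)  (19,21)
take (5,8); take (9,11); take (11,14); take (14,16); skip (14,17); take (17,20); skip (19,21).
Selected: (5,8) (9,11) (11,14) (14,16) (17,20)

14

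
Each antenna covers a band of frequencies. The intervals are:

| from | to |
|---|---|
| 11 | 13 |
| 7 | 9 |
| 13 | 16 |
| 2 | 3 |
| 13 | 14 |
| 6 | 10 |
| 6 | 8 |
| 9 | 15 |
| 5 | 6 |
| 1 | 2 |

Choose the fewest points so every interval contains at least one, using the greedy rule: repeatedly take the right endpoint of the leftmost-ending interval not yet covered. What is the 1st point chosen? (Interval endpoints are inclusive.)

Sorted: [1,2] [2,3] [5,6] [6,8] [7,9] [6,10] [11,13] [13,14] [9,15] [13,16]
{[1,2],[2,3]} hit by 2; {[5,6],[6,8]} hit by 6; {[7,9],[6,10]} hit by 9; {[11,13],[13,14],[9,15],[13,16]} hit by 13.
Points: 2, 6, 9, 13 (4 total).

2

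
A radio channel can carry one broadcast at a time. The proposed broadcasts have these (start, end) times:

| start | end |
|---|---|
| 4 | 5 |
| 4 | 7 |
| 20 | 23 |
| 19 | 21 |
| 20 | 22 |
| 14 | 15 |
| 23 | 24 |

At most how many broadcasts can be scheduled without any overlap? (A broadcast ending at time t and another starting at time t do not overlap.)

Sorted by end: (4,5)  (4,7)  (14,15)  (19,21)  (20,22)  (20,23)  (23,24)
take (4,5); take (14,15); take (19,21); skip (20,22); skip (20,23); take (23,24).
Selected 4 broadcasts.

4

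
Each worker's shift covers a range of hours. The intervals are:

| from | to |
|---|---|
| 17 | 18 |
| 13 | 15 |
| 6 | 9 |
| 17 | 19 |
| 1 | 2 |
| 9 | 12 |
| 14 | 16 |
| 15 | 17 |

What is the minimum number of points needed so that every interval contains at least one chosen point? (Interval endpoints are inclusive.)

4

Sorted: [1,2] [6,9] [9,12] [13,15] [14,16] [15,17] [17,18] [17,19]
{[1,2]} hit by 2; {[6,9],[9,12]} hit by 9; {[13,15],[14,16],[15,17]} hit by 15; {[17,18],[17,19]} hit by 18.
Points: 2, 9, 15, 18 (4 total).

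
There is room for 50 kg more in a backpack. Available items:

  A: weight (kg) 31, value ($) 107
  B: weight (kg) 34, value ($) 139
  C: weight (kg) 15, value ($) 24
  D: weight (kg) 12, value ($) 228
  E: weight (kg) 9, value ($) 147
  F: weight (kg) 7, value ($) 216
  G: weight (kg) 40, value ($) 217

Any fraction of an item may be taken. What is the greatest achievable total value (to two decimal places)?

710.35

Greedy by value/weight ratio, highest first.
Order: F (216/7=30.86) > D (228/12=19.00) > E (147/9=16.33) > G (217/40=5.42) > B (139/34=4.09) > A (107/31=3.45) > C (24/15=1.60)
Fill: take F (7 @ 216) → take D (12 @ 228) → take E (9 @ 147) → take 22/40 of G → 119.35; 50/50 used.
Total value = 710.35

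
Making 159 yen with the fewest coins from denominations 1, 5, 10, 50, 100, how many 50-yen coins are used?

Use the largest denomination that fits, subtract, and repeat.
159 − 1×100→59 − 1×50→9 − 1×5→4 − 4×1→0
Count of 50: 1

1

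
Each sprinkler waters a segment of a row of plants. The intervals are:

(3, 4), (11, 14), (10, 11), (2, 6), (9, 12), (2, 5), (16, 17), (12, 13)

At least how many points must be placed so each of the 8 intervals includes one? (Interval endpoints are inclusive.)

4

Process intervals by earliest right end; each time one isn't hit yet, stab at its right endpoint.
By right end: [3,4]  [2,5]  [2,6]  [10,11]  [9,12]  [12,13]  [11,14]  [16,17]
[3,4] uncovered → point at 4; [10,11] uncovered → point at 11; [12,13] uncovered → point at 13; [16,17] uncovered → point at 17.
Points: 4, 11, 13, 17 (4 total).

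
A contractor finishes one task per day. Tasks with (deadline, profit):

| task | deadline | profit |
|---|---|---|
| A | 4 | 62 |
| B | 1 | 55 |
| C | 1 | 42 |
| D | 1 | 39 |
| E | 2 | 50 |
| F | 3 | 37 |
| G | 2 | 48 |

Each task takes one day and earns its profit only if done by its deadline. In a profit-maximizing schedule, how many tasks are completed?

4

Take jobs in profit order; each goes to the latest open slot no later than its deadline.
Profit order: A=62 B=55 E=50 G=48 C=42 D=39 F=37
Assign: A→slot 4, B→slot 1, E→slot 2, G skipped, C skipped, D skipped, F→slot 3.
Slots: [1:B] [2:E] [3:F] [4:A]
4 of 7 scheduled.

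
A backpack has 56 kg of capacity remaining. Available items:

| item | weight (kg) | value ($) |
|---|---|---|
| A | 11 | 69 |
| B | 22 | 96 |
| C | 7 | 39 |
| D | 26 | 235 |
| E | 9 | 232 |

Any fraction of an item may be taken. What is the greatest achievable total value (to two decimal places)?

588.09

Order: E (232/9=25.78) > D (235/26=9.04) > A (69/11=6.27) > C (39/7=5.57) > B (96/22=4.36)
Fill: take E (9 @ 232) → take D (26 @ 235) → take A (11 @ 69) → take C (7 @ 39) → take 3/22 of B → 13.09; 56/56 used.
Total value = 588.09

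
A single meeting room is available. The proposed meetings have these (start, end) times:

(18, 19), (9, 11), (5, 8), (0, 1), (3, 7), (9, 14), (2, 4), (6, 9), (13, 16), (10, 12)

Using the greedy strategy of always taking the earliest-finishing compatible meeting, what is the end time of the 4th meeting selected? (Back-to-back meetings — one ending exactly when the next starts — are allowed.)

Sort by end time and greedily take each interval whose start is ≥ the last chosen end.
By end time: (0,1), (2,4), (3,7), (5,8), (6,9), (9,11), (10,12), (9,14), (13,16), (18,19).
Pick (0,1); next start ≥ 1 → (2,4); next start ≥ 4 → (5,8); next start ≥ 8 → (9,11); next start ≥ 11 → (13,16); next start ≥ 16 → (18,19).
Selected: (0,1) (2,4) (5,8) (9,11) (13,16) (18,19)

11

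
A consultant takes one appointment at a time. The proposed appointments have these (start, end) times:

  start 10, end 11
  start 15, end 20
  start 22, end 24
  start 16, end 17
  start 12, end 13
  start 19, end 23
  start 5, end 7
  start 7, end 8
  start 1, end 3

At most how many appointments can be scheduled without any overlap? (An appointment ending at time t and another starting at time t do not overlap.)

By end time: (1,3), (5,7), (7,8), (10,11), (12,13), (16,17), (15,20), (19,23), (22,24).
Pick (1,3); next start ≥ 3 → (5,7); next start ≥ 7 → (7,8); next start ≥ 8 → (10,11); next start ≥ 11 → (12,13); next start ≥ 13 → (16,17); next start ≥ 17 → (19,23).
Selected 7 appointments.

7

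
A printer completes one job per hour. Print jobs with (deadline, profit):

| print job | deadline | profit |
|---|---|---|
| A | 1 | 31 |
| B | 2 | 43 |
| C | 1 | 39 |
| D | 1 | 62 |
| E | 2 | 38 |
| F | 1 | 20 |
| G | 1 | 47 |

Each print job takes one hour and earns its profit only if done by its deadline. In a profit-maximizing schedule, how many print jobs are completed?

2

By profit: D(d1,62), G(d1,47), B(d2,43), C(d1,39), E(d2,38), A(d1,31), F(d1,20)
D→slot 1; G skipped; B→slot 2; C skipped; E skipped; A skipped; F skipped.
2 of 7 scheduled.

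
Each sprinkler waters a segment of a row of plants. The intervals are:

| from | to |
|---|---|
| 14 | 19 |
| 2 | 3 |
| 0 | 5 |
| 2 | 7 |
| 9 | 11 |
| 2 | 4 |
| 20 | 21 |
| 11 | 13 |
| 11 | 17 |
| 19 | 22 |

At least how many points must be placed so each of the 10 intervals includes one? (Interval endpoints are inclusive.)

Sort by right endpoint; whenever an interval is uncovered, place a point at its right end.
By right end: [2,3]  [2,4]  [0,5]  [2,7]  [9,11]  [11,13]  [11,17]  [14,19]  [20,21]  [19,22]
[2,3] uncovered → point at 3; [9,11] uncovered → point at 11; [14,19] uncovered → point at 19; [20,21] uncovered → point at 21.
Points: 3, 11, 19, 21 (4 total).

4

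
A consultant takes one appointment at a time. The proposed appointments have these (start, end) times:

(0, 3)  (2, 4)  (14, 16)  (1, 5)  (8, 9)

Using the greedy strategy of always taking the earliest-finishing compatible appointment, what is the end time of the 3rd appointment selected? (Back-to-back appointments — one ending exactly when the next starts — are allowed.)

16

By end time: (0,3), (2,4), (1,5), (8,9), (14,16).
Pick (0,3); next start ≥ 3 → (8,9); next start ≥ 9 → (14,16).
Selected: (0,3) (8,9) (14,16)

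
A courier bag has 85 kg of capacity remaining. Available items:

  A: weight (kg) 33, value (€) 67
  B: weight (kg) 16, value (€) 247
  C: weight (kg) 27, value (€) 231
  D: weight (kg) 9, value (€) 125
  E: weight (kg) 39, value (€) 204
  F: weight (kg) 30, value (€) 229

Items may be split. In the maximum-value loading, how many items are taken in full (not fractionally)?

Sort by value per unit weight and fill in that order.
Ratios (sorted): B 15.44, D 13.89, C 8.56, F 7.63, E 5.23, A 2.03
take B (16 @ 247); take D (9 @ 125); take C (27 @ 231); take F (30 @ 229); take 3/39 of E → 15.69. Capacity used 85/85.
4 item(s) taken whole; one partial (take 3/39 of E).

4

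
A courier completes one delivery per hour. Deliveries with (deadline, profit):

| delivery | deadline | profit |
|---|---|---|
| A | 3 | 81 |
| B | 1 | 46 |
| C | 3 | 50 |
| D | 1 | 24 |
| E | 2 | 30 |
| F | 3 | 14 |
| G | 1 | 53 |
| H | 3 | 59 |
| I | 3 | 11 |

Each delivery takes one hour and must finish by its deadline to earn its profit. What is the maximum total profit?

Profit order: A=81 H=59 G=53 C=50 B=46 E=30 D=24 F=14 I=11
Assign: A→slot 3, H→slot 2, G→slot 1, C skipped, B skipped, E skipped, D skipped, F skipped, I skipped.
Slots: [1:G] [2:H] [3:A]
Profit = 53 + 59 + 81 = 193

193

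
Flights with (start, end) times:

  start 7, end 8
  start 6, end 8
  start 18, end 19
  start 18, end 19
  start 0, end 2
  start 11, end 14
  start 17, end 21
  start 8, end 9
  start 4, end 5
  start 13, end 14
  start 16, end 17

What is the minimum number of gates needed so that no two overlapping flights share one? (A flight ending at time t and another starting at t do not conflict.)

3

starts: [0, 4, 6, 7, 8, 11, 13, 16, 17, 18, 18]
ends:   [2, 5, 8, 8, 9, 14, 14, 17, 19, 19, 21]
s0→1 e2→0 s4→1 e5→0 s6→1 s7→2 e8→1 e8→0 s8→1 e9→0 s11→1 s13→2 e14→1 e14→0 s16→1 e17→0 s17→1 s18→2 s18→3  — peak 3.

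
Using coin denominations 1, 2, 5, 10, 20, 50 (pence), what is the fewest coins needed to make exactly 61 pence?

3

Use the largest denomination that fits, subtract, and repeat.
61 − 1×50→11 − 1×10→1 − 1×1→0
Total coins = 1 + 1 + 1 = 3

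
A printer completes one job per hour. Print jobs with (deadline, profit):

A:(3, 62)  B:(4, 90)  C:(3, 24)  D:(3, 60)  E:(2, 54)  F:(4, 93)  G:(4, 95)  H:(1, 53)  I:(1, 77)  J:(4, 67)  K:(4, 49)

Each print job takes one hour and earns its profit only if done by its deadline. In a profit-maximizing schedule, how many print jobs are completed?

4

By profit: G(d4,95), F(d4,93), B(d4,90), I(d1,77), J(d4,67), A(d3,62), D(d3,60), E(d2,54), H(d1,53), K(d4,49), C(d3,24)
G→slot 4; F→slot 3; B→slot 2; I→slot 1; J skipped; A skipped; D skipped; E skipped; H skipped; K skipped; C skipped.
4 of 11 scheduled.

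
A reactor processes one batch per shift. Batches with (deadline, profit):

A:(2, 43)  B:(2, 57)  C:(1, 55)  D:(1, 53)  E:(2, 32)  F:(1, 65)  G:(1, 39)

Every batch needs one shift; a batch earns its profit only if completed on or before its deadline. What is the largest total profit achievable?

Profit order: F=65 B=57 C=55 D=53 A=43 G=39 E=32
Assign: F→slot 1, B→slot 2, C skipped, D skipped, A skipped, G skipped, E skipped.
Slots: [1:F] [2:B]
Profit = 65 + 57 = 122

122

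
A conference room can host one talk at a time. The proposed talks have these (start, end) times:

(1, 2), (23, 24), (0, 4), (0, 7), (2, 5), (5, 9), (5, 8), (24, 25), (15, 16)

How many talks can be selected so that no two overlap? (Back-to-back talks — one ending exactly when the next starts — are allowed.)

Sorted by end: (1,2)  (0,4)  (2,5)  (0,7)  (5,8)  (5,9)  (15,16)  (23,24)  (24,25)
take (1,2); take (2,5); take (5,8); skip (5,9); take (15,16); take (23,24); take (24,25).
Selected 6 talks.

6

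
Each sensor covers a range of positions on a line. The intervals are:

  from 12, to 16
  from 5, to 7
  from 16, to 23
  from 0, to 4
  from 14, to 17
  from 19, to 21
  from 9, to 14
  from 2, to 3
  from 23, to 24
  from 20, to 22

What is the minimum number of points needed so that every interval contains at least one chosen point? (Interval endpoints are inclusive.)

5

By right end: [2,3]  [0,4]  [5,7]  [9,14]  [12,16]  [14,17]  [19,21]  [20,22]  [16,23]  [23,24]
[2,3] uncovered → point at 3; [5,7] uncovered → point at 7; [9,14] uncovered → point at 14; [19,21] uncovered → point at 21; [23,24] uncovered → point at 24.
Points: 3, 7, 14, 21, 24 (5 total).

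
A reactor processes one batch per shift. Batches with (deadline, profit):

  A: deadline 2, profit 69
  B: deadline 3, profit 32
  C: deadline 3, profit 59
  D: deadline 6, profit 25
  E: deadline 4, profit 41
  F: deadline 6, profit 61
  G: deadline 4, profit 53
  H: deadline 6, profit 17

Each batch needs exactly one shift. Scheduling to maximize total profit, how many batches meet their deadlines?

Profit order: A=69 F=61 C=59 G=53 E=41 B=32 D=25 H=17
Assign: A→slot 2, F→slot 6, C→slot 3, G→slot 4, E→slot 1, B skipped, D→slot 5, H skipped.
Slots: [1:E] [2:A] [3:C] [4:G] [5:D] [6:F]
6 of 8 scheduled.

6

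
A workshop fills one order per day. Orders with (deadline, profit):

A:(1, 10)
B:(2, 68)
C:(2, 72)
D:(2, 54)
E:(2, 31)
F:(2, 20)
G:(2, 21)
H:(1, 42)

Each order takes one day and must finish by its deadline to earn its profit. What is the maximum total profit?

Sort by profit descending; place each in the latest free slot ≤ its deadline.
By profit: C(d2,72), B(d2,68), D(d2,54), H(d1,42), E(d2,31), G(d2,21), F(d2,20), A(d1,10)
C→slot 2; B→slot 1; D skipped; H skipped; E skipped; G skipped; F skipped; A skipped.
Profit = 68 + 72 = 140

140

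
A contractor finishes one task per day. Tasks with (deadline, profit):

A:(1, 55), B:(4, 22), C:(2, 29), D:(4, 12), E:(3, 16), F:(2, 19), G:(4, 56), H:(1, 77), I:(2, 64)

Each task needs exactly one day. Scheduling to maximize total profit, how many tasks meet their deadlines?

Profit order: H=77 I=64 G=56 A=55 C=29 B=22 F=19 E=16 D=12
Assign: H→slot 1, I→slot 2, G→slot 4, A skipped, C skipped, B→slot 3, F skipped, E skipped, D skipped.
Slots: [1:H] [2:I] [3:B] [4:G]
4 of 9 scheduled.

4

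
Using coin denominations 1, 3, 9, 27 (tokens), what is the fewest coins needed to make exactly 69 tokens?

5

Use the largest denomination that fits, subtract, and repeat.
69 = 2×27 + 1×9 + 2×3
Total coins = 2 + 1 + 2 = 5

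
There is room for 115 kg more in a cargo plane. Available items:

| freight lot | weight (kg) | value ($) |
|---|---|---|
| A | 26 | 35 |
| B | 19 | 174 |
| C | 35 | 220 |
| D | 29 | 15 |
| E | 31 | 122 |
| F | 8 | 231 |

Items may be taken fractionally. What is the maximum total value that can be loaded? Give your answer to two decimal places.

Sort by value per unit weight and fill in that order.
Order: F (231/8=28.88) > B (174/19=9.16) > C (220/35=6.29) > E (122/31=3.94) > A (35/26=1.35) > D (15/29=0.52)
Fill: take F (8 @ 231) → take B (19 @ 174) → take C (35 @ 220) → take E (31 @ 122) → take 22/26 of A → 29.62; 115/115 used.
Total value = 776.62

776.62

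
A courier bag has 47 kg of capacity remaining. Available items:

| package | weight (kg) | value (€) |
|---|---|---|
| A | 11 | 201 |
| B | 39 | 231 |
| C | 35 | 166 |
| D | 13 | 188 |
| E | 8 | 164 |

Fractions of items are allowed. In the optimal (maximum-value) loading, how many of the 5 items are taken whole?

Greedy by value/weight ratio, highest first.
Order: E (164/8=20.50) > A (201/11=18.27) > D (188/13=14.46) > B (231/39=5.92) > C (166/35=4.74)
Fill: take E (8 @ 164) → take A (11 @ 201) → take D (13 @ 188) → take 15/39 of B → 88.85; 47/47 used.
3 item(s) taken whole; one partial (take 15/39 of B).

3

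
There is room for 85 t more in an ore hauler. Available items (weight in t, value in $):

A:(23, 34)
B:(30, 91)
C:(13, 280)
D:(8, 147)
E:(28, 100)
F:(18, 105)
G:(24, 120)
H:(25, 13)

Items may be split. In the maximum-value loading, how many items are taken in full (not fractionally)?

4

Sort by value per unit weight and fill in that order.
Order: C (280/13=21.54) > D (147/8=18.38) > F (105/18=5.83) > G (120/24=5.00) > E (100/28=3.57) > B (91/30=3.03) > A (34/23=1.48) > H (13/25=0.52)
Fill: take C (13 @ 280) → take D (8 @ 147) → take F (18 @ 105) → take G (24 @ 120) → take 22/28 of E → 78.57; 85/85 used.
4 item(s) taken whole; one partial (take 22/28 of E).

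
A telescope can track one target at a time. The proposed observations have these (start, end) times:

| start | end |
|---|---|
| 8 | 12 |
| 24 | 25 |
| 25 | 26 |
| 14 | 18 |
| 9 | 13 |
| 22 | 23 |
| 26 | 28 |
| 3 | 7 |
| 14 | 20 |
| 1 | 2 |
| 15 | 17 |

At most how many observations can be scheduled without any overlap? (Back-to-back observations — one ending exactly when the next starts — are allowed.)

By end time: (1,2), (3,7), (8,12), (9,13), (15,17), (14,18), (14,20), (22,23), (24,25), (25,26), (26,28).
Pick (1,2); next start ≥ 2 → (3,7); next start ≥ 7 → (8,12); next start ≥ 12 → (15,17); next start ≥ 17 → (22,23); next start ≥ 23 → (24,25); next start ≥ 25 → (25,26); next start ≥ 26 → (26,28).
Selected 8 observations.

8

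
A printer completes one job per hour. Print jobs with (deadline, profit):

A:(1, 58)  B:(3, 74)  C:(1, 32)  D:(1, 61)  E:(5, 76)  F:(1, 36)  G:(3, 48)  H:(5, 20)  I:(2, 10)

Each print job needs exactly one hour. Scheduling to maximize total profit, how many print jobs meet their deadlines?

Take jobs in profit order; each goes to the latest open slot no later than its deadline.
By profit: E(d5,76), B(d3,74), D(d1,61), A(d1,58), G(d3,48), F(d1,36), C(d1,32), H(d5,20), I(d2,10)
E→slot 5; B→slot 3; D→slot 1; A skipped; G→slot 2; F skipped; C skipped; H→slot 4; I skipped.
5 of 9 scheduled.

5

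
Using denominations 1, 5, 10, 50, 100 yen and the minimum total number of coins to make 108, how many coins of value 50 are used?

108 = 1×100 + 1×5 + 3×1
Count of 50: 0

0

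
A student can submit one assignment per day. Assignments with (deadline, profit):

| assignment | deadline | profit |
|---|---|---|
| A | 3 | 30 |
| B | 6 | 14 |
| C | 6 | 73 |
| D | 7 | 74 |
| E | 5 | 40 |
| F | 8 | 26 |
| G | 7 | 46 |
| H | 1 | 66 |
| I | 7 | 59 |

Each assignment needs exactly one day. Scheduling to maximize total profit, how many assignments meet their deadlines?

Sort by profit descending; place each in the latest free slot ≤ its deadline.
Profit order: D=74 C=73 H=66 I=59 G=46 E=40 A=30 F=26 B=14
Assign: D→slot 7, C→slot 6, H→slot 1, I→slot 5, G→slot 4, E→slot 3, A→slot 2, F→slot 8, B skipped.
Slots: [1:H] [2:A] [3:E] [4:G] [5:I] [6:C] [7:D] [8:F]
8 of 9 scheduled.

8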